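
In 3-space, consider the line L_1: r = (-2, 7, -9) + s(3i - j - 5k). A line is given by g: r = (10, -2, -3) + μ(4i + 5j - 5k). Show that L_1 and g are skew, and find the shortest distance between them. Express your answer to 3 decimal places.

Common perpendicular direction n = (3, -1, -5) × (4, 5, -5) = (30, -5, 19).
With w = (10, -2, -3) − (-2, 7, -9) = (12, -9, 6), w · n = 519.
Since n ≠ 0 the lines are not parallel, and w · n = 519 ≠ 0 so they do not intersect; hence they are skew.
Distance = |w · n| / |n| = |519| / √1286 ≈ 14.473.

14.473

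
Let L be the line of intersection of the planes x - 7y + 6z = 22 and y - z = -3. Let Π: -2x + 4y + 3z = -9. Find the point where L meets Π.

Direction of L: (1, -7, 6) × (0, 1, -1) = (1, 1, 1).
A point on L: solving the two plane equations with x = -2 gives (-2, -6, -3).
Substitute r = (-2, -6, -3) + t(1, 1, 1) into the plane: -29 + 5t = -9, so t = 4.
Intersection: (-2, -6, -3) + 4·(1, 1, 1) = (2, -2, 1).

(2, -2, 1)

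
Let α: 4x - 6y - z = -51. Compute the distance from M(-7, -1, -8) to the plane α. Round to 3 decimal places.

n·M − d = (4)·(-7) + (-6)·(-1) + (-1)·(-8) − (-51) = 37; |n| = √53.
Distance = |37| / √53 = 37/√53 ≈ 5.082.

5.082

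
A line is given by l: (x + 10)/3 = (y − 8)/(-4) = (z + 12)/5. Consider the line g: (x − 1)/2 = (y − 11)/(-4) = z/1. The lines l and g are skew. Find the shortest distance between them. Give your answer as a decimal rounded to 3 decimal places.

l has direction (3, -4, 5) through (-10, 8, -12).
g has direction (2, -4, 1) through (1, 11, 0).
Common perpendicular direction n = (3, -4, 5) × (2, -4, 1) = (16, 7, -4).
With w = (1, 11, 0) − (-10, 8, -12) = (11, 3, 12), w · n = 149.
Distance = |w · n| / |n| = |149| / √321 ≈ 8.316.

8.316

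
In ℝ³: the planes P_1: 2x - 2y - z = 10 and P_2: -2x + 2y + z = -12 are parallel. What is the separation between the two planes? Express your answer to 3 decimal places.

Rescale P_2 by 1/(-1): 2x - 2y - z = 12. Then distance = |10 − 12| / √9 ≈ 0.667.

0.667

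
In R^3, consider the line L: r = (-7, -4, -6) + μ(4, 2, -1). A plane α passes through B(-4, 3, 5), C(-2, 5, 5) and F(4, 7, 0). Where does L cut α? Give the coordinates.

(9, 4, -10)

BC = (2, 2, 0), BF = (8, 4, -5); a normal to α is BC × BF = (-10, 10, -8).
Using B: α has equation -10x + 10y - 8z = 30.
Substitute r = (-7, -4, -6) + t(4, 2, -1) into the plane: 78 + (-12)t = 30, so t = 4.
Intersection: (-7, -4, -6) + 4·(4, 2, -1) = (9, 4, -10).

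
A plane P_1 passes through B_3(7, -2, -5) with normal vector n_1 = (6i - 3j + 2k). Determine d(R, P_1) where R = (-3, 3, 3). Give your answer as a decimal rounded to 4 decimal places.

8.4286

P_1: n_1·r = n_1·B_3 gives 6x - 3y + 2z = 38.
n·R − d = (6)·(-3) + (-3)·(3) + (2)·(3) − 38 = -59; |n| = √49.
Distance = |-59| / √49 = 59/√49 ≈ 8.4286.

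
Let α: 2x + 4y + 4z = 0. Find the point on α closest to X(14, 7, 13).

Foot = X − λn with λ = (n·X − d)/|n|² = (108 − 0)/36 = 3.
Foot = (14, 7, 13) − 3·(2, 4, 4) = (8, -5, 1).

(8, -5, 1)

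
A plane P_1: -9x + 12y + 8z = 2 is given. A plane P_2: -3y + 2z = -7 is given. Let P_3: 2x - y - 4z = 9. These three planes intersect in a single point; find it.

(-6, -1, -5)

Solving the 3×3 linear system -9x + 12y + 8z = 2, -3y + 2z = -7, 2x - y - 4z = 9 (e.g. by elimination or Cramer's rule, determinant = -30) gives (-6, -1, -5).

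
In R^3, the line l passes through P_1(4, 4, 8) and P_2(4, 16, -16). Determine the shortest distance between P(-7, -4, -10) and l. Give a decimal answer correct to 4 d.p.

A direction vector for l is P_2 − P_1 = (0, 12, -24).
Taking (4, 4, 8) on l with direction v = (0, 12, -24): w = P − (4, 4, 8) = (-11, -8, -18), and w × v = (408, -264, -132).
Distance = |w × v| / |v| = √253584 / √720 ≈ 18.7670.

18.7670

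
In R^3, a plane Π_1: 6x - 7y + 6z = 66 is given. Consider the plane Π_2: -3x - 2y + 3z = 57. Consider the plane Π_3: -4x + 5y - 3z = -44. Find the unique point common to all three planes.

(-7, -12, 4)

Solving the 3×3 linear system 6x - 7y + 6z = 66, -3x - 2y + 3z = 57, -4x + 5y - 3z = -44 (e.g. by elimination or Cramer's rule, determinant = -45) gives (-7, -12, 4).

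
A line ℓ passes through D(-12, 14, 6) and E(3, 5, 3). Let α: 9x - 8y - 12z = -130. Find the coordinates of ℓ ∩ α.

(-2, 8, 4)

A direction vector for ℓ is E − D = (15, -9, -3).
Substitute r = (-12, 14, 6) + t(15, -9, -3) into the plane: -292 + 243t = -130, so t = 2/3.
Intersection: (-12, 14, 6) + (2/3)·(15, -9, -3) = (-2, 8, 4).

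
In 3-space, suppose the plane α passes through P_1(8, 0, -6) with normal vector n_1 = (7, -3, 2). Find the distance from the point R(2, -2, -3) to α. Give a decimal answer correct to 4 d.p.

3.8100

α: n_1·r = n_1·P_1 gives 7x - 3y + 2z = 44.
n·R − d = (7)·(2) + (-3)·(-2) + (2)·(-3) − 44 = -30; |n| = √62.
Distance = |-30| / √62 = 30/√62 ≈ 3.8100.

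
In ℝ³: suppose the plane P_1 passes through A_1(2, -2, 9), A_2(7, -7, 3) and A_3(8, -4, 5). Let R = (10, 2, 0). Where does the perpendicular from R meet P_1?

A_1A_2 = (5, -5, -6), A_1A_3 = (6, -2, -4); a normal to P_1 is A_1A_2 × A_1A_3 = (8, -16, 20).
Using A_1: P_1 has equation 8x - 16y + 20z = 228.
Foot = R − λn with λ = (n·R − d)/|n|² = (48 − 228)/720 = -1/4.
Foot = (10, 2, 0) − (-1/4)·(8, -16, 20) = (12, -2, 5).

(12, -2, 5)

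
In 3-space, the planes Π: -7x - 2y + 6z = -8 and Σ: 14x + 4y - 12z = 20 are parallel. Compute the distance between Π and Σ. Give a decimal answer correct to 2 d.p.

0.21

Rescale Σ by 1/(-2): -7x - 2y + 6z = -10. Then distance = |-8 − (-10)| / √89 ≈ 0.21.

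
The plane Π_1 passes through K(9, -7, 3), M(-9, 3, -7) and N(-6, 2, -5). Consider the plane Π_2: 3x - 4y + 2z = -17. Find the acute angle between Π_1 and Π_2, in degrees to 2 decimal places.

KM = (-18, 10, -10), KN = (-15, 9, -8); a normal to Π_1 is KM × KN = (10, 6, -12).
Using K: Π_1 has equation 10x + 6y - 12z = 12.
cos θ = |n₁·n₂| / (|n₁||n₂|) = |-18| / (√280 · √29).
θ = arccos(0.19975) ≈ 78.48°.

78.48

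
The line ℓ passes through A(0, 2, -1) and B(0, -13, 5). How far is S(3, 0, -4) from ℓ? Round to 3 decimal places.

4.631

A direction vector for ℓ is B − A = (0, -15, 6).
Taking (0, 2, -1) on ℓ with direction v = (0, -15, 6): w = S − (0, 2, -1) = (3, -2, -3), and w × v = (-57, -18, -45).
Distance = |w × v| / |v| = √5598 / √261 ≈ 4.631.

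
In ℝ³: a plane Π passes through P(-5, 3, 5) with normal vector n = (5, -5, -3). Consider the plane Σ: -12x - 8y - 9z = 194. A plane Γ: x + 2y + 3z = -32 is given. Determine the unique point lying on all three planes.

Π: n·r = n·P gives 5x - 5y - 3z = -55.
Solving the 3×3 linear system 5x - 5y - 3z = -55, -12x - 8y - 9z = 194, x + 2y + 3z = -32 (e.g. by elimination or Cramer's rule, determinant = -117) gives (-12, 5, -10).

(-12, 5, -10)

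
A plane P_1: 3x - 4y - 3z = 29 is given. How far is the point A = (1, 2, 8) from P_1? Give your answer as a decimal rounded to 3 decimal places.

n·A − d = (3)·(1) + (-4)·(2) + (-3)·(8) − 29 = -58; |n| = √34.
Distance = |-58| / √34 = 58/√34 ≈ 9.947.

9.947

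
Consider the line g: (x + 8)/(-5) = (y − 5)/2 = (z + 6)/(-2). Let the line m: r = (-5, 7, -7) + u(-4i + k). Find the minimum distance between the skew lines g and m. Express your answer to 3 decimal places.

g has direction (-5, 2, -2) through (-8, 5, -6).
Common perpendicular direction n = (-5, 2, -2) × (-4, 0, 1) = (2, 13, 8).
With w = (-5, 7, -7) − (-8, 5, -6) = (3, 2, -1), w · n = 24.
Distance = |w · n| / |n| = |24| / √237 ≈ 1.559.

1.559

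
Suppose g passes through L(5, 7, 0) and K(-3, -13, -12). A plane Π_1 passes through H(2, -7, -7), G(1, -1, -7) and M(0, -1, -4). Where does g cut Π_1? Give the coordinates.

A direction vector for g is K − L = (-8, -20, -12).
HG = (-1, 6, 0), HM = (-2, 6, 3); a normal to Π_1 is HG × HM = (18, 3, 6).
Using H: Π_1 has equation 18x + 3y + 6z = -27.
Substitute r = (5, 7, 0) + t(-8, -20, -12) into the plane: 111 + (-276)t = -27, so t = 1/2.
Intersection: (5, 7, 0) + (1/2)·(-8, -20, -12) = (1, -3, -6).

(1, -3, -6)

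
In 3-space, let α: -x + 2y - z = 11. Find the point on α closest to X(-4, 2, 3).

(-5, 4, 2)

Foot = X − λn with λ = (n·X − d)/|n|² = (5 − 11)/6 = -1.
Foot = (-4, 2, 3) − (-1)·(-1, 2, -1) = (-5, 4, 2).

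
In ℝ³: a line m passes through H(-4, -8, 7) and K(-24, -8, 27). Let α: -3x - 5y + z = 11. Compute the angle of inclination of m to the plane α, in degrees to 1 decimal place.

A direction vector for m is K − H = (-20, 0, 20).
sin θ = |n·v| / (|n||v|) = |80| / (√35 · √800) = 0.47809.
θ ≈ 28.6°.

28.6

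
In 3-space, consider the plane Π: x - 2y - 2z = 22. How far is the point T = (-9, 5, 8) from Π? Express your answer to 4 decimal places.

n·T − d = (1)·(-9) + (-2)·(5) + (-2)·(8) − 22 = -57; |n| = √9.
Distance = |-57| / √9 = 57/√9 ≈ 19.0000.

19.0000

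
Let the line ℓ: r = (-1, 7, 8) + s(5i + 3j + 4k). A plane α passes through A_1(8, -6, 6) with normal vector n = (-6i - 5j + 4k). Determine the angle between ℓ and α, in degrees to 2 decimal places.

α: n·r = n·A_1 gives -6x - 5y + 4z = 6.
sin θ = |n·v| / (|n||v|) = |-29| / (√77 · √50) = 0.46738.
θ ≈ 27.86°.

27.86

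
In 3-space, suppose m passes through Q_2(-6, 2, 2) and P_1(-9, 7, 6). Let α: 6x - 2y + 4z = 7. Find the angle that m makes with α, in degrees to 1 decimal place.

A direction vector for m is P_1 − Q_2 = (-3, 5, 4).
sin θ = |n·v| / (|n||v|) = |-12| / (√56 · √50) = 0.22678.
θ ≈ 13.1°.

13.1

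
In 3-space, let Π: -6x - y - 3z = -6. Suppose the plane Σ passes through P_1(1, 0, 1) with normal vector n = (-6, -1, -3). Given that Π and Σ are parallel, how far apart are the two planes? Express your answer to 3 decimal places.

Σ: n·r = n·P_1 gives -6x - y - 3z = -9.
Same normal n = (-6, -1, -3) with |n| = √46; distance = |-6 − (-9)| / |n| = 3/√46 ≈ 0.442.

0.442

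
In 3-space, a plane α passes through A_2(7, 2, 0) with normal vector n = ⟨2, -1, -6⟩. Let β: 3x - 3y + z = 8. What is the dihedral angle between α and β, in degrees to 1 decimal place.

83.8

α: n·r = n·A_2 gives 2x - y - 6z = 12.
cos θ = |n₁·n₂| / (|n₁||n₂|) = |3| / (√41 · √19).
θ = arccos(0.10749) ≈ 83.8°.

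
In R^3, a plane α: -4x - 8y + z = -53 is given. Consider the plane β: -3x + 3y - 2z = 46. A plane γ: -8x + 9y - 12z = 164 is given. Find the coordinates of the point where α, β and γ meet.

(-4, 8, -5)

Solving the 3×3 linear system -4x - 8y + z = -53, -3x + 3y - 2z = 46, -8x + 9y - 12z = 164 (e.g. by elimination or Cramer's rule, determinant = 229) gives (-4, 8, -5).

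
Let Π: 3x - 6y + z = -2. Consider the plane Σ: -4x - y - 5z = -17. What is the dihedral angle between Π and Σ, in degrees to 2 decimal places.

75.51

cos θ = |n₁·n₂| / (|n₁||n₂|) = |-11| / (√46 · √42).
θ = arccos(0.25026) ≈ 75.51°.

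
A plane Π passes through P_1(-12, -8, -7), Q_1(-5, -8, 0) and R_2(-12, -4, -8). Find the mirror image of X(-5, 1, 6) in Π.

P_1Q_1 = (7, 0, 7), P_1R_2 = (0, 4, -1); a normal to Π is P_1Q_1 × P_1R_2 = (-28, 7, 28).
Using P_1: Π has equation -28x + 7y + 28z = 84.
λ = (n·X − d)/|n|² = (315 − 84)/1617 = 1/7.
Reflection = X − 2λn = (-5, 1, 6) − (2/7)·(-28, 7, 28) = (3, -1, -2).

(3, -1, -2)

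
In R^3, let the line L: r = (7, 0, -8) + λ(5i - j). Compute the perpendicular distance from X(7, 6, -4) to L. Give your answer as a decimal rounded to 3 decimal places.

7.114

Taking (7, 0, -8) on L with direction v = (5, -1, 0): w = X − (7, 0, -8) = (0, 6, 4), and w × v = (4, 20, -30).
Distance = |w × v| / |v| = √1316 / √26 ≈ 7.114.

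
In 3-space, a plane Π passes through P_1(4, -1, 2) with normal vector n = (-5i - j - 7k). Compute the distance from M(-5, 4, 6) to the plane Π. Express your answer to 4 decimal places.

1.3856

Π: n·r = n·P_1 gives -5x - y - 7z = -33.
n·M − d = (-5)·(-5) + (-1)·(4) + (-7)·(6) − (-33) = 12; |n| = √75.
Distance = |12| / √75 = 12/√75 ≈ 1.3856.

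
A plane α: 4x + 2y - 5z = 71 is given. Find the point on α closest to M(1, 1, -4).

(5, 3, -9)

Foot = M − λn with λ = (n·M − d)/|n|² = (26 − 71)/45 = -1.
Foot = (1, 1, -4) − (-1)·(4, 2, -5) = (5, 3, -9).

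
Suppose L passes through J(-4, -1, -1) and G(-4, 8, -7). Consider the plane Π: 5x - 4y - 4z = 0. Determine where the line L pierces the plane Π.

A direction vector for L is G − J = (0, 9, -6).
Substitute r = (-4, -1, -1) + t(0, 9, -6) into the plane: -12 + (-12)t = 0, so t = -1.
Intersection: (-4, -1, -1) + (-1)·(0, 9, -6) = (-4, -10, 5).

(-4, -10, 5)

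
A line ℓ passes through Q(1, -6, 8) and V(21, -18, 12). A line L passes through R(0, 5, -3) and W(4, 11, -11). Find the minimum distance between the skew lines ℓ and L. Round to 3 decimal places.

A direction vector for ℓ is V − Q = (20, -12, 4).
A direction vector for L is W − R = (4, 6, -8).
Common perpendicular direction n = (20, -12, 4) × (4, 6, -8) = (72, 176, 168).
With w = (0, 5, -3) − (1, -6, 8) = (-1, 11, -11), w · n = 16.
Distance = |w · n| / |n| = |16| / √64384 ≈ 0.063.

0.063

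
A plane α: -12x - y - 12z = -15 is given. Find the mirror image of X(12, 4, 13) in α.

λ = (n·X − d)/|n|² = (-304 − (-15))/289 = -1.
Reflection = X − 2λn = (12, 4, 13) − (-2)·(-12, -1, -12) = (-12, 2, -11).

(-12, 2, -11)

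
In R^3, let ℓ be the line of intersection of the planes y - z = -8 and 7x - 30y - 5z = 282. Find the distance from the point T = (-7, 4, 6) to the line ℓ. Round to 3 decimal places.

16.346

Direction of ℓ: (0, 1, -1) × (7, -30, -5) = (-35, -7, -7).
A point on ℓ: solving the two plane equations with x = 6 gives (6, -8, 0).
Taking (6, -8, 0) on ℓ with direction v = (-35, -7, -7): w = T − (6, -8, 0) = (-13, 12, 6), and w × v = (-42, -301, 511).
Distance = |w × v| / |v| = √353486 / √1323 ≈ 16.346.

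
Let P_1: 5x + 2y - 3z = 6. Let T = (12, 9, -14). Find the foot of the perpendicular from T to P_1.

(-3, 3, -5)

Foot = T − λn with λ = (n·T − d)/|n|² = (120 − 6)/38 = 3.
Foot = (12, 9, -14) − 3·(5, 2, -3) = (-3, 3, -5).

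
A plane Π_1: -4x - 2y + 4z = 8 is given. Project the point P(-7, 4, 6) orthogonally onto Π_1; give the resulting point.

(-3, 6, 2)

Foot = P − λn with λ = (n·P − d)/|n|² = (44 − 8)/36 = 1.
Foot = (-7, 4, 6) − 1·(-4, -2, 4) = (-3, 6, 2).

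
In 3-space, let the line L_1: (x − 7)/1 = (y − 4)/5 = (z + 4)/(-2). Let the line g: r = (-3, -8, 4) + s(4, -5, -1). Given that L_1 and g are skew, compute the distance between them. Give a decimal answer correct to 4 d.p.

1.1340

L_1 has direction (1, 5, -2) through (7, 4, -4).
Common perpendicular direction n = (1, 5, -2) × (4, -5, -1) = (-15, -7, -25).
With w = (-3, -8, 4) − (7, 4, -4) = (-10, -12, 8), w · n = 34.
Distance = |w · n| / |n| = |34| / √899 ≈ 1.1340.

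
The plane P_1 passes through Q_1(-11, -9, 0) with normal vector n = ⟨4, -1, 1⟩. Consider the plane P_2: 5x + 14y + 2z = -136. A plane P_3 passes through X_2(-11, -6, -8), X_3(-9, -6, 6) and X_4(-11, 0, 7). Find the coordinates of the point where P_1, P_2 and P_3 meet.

(-10, -6, -1)

P_1: n·r = n·Q_1 gives 4x - y + z = -35.
X_2X_3 = (2, 0, 14), X_2X_4 = (0, 6, 15); a normal to P_3 is X_2X_3 × X_2X_4 = (-84, -30, 12).
Using X_2: P_3 has equation -84x - 30y + 12z = 1008.
Solving the 3×3 linear system 4x - y + z = -35, 5x + 14y + 2z = -136, -84x - 30y + 12z = 1008 (e.g. by elimination or Cramer's rule, determinant = 2166) gives (-10, -6, -1).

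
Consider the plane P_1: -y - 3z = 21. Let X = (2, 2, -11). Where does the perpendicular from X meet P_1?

Foot = X − λn with λ = (n·X − d)/|n|² = (31 − 21)/10 = 1.
Foot = (2, 2, -11) − 1·(0, -1, -3) = (2, 3, -8).

(2, 3, -8)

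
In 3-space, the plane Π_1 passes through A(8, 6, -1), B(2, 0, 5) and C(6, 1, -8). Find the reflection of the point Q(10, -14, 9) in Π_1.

AB = (-6, -6, 6), AC = (-2, -5, -7); a normal to Π_1 is AB × AC = (72, -54, 18).
Using A: Π_1 has equation 72x - 54y + 18z = 234.
λ = (n·Q − d)/|n|² = (1638 − 234)/8424 = 1/6.
Reflection = Q − 2λn = (10, -14, 9) − (1/3)·(72, -54, 18) = (-14, 4, 3).

(-14, 4, 3)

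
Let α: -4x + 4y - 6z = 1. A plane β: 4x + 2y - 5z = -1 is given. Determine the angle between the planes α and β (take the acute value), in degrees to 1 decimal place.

66.6

cos θ = |n₁·n₂| / (|n₁||n₂|) = |22| / (√68 · √45).
θ = arccos(0.39771) ≈ 66.6°.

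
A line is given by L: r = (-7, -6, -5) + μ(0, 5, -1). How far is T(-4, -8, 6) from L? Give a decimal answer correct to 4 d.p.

Taking (-7, -6, -5) on L with direction v = (0, 5, -1): w = T − (-7, -6, -5) = (3, -2, 11), and w × v = (-53, 3, 15).
Distance = |w × v| / |v| = √3043 / √26 ≈ 10.8184.

10.8184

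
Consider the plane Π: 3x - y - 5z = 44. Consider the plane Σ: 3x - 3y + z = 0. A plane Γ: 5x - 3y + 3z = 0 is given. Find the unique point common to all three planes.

Solving the 3×3 linear system 3x - y - 5z = 44, 3x - 3y + z = 0, 5x - 3y + 3z = 0 (e.g. by elimination or Cramer's rule, determinant = -44) gives (6, 4, -6).

(6, 4, -6)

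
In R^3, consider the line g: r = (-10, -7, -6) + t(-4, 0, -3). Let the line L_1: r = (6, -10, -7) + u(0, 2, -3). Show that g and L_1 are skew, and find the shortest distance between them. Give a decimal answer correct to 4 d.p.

8.9626

Common perpendicular direction n = (-4, 0, -3) × (0, 2, -3) = (6, -12, -8).
With w = (6, -10, -7) − (-10, -7, -6) = (16, -3, -1), w · n = 140.
Since n ≠ 0 the lines are not parallel, and w · n = 140 ≠ 0 so they do not intersect; hence they are skew.
Distance = |w · n| / |n| = |140| / √244 ≈ 8.9626.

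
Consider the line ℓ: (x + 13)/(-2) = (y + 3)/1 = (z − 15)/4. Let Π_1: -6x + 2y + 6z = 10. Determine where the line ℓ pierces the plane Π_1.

ℓ has direction (-2, 1, 4) through (-13, -3, 15).
Substitute r = (-13, -3, 15) + t(-2, 1, 4) into the plane: 162 + 38t = 10, so t = -4.
Intersection: (-13, -3, 15) + (-4)·(-2, 1, 4) = (-5, -7, -1).

(-5, -7, -1)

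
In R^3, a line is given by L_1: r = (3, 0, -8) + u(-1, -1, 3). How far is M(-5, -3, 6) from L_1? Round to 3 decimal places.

Taking (3, 0, -8) on L_1 with direction v = (-1, -1, 3): w = M − (3, 0, -8) = (-8, -3, 14), and w × v = (5, 10, 5).
Distance = |w × v| / |v| = √150 / √11 ≈ 3.693.

3.693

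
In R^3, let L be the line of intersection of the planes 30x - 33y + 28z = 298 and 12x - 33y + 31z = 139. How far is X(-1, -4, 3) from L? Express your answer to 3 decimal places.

10.648

Direction of L: (30, -33, 28) × (12, -33, 31) = (-99, -594, -594).
A point on L: solving the two plane equations with x = 8 gives (8, -6, -5).
Taking (8, -6, -5) on L with direction v = (-99, -594, -594): w = X − (8, -6, -5) = (-9, 2, 8), and w × v = (3564, -6138, 5544).
Distance = |w × v| / |v| = √81113076 / √715473 ≈ 10.648.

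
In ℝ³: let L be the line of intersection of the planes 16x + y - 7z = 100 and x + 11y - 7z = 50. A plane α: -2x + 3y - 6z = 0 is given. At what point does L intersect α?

(6, 4, 0)

Direction of L: (16, 1, -7) × (1, 11, -7) = (70, 105, 175).
A point on L: solving the two plane equations with x = 2 gives (2, -2, -10).
Substitute r = (2, -2, -10) + t(70, 105, 175) into the plane: 50 + (-875)t = 0, so t = 2/35.
Intersection: (2, -2, -10) + (2/35)·(70, 105, 175) = (6, 4, 0).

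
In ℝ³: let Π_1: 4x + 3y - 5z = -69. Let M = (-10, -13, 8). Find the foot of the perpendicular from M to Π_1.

Foot = M − λn with λ = (n·M − d)/|n|² = (-119 − (-69))/50 = -1.
Foot = (-10, -13, 8) − (-1)·(4, 3, -5) = (-6, -10, 3).

(-6, -10, 3)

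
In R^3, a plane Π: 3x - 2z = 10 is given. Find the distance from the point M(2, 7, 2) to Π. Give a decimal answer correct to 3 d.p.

2.219

n·M − d = (3)·(2) + (0)·(7) + (-2)·(2) − 10 = -8; |n| = √13.
Distance = |-8| / √13 = 8/√13 ≈ 2.219.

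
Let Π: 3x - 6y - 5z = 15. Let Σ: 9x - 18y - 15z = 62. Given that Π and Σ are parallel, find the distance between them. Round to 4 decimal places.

0.6773

Rescale Σ by 1/3: 3x - 6y - 5z = 62/3. Then distance = |15 − (62/3)| / √70 ≈ 0.6773.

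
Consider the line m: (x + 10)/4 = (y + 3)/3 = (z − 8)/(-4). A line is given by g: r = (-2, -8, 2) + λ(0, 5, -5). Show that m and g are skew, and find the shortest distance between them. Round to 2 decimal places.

6.27

m has direction (4, 3, -4) through (-10, -3, 8).
Common perpendicular direction n = (4, 3, -4) × (0, 5, -5) = (5, 20, 20).
With w = (-2, -8, 2) − (-10, -3, 8) = (8, -5, -6), w · n = -180.
Since n ≠ 0 the lines are not parallel, and w · n = -180 ≠ 0 so they do not intersect; hence they are skew.
Distance = |w · n| / |n| = |-180| / √825 ≈ 6.27.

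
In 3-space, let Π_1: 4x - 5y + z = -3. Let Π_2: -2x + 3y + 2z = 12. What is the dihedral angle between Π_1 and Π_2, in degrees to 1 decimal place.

38.2

cos θ = |n₁·n₂| / (|n₁||n₂|) = |-21| / (√42 · √17).
θ = arccos(0.78591) ≈ 38.2°.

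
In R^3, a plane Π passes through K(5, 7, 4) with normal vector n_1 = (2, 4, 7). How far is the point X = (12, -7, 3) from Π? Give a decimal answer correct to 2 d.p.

Π: n_1·r = n_1·K gives 2x + 4y + 7z = 66.
n·X − d = (2)·(12) + (4)·(-7) + (7)·(3) − 66 = -49; |n| = √69.
Distance = |-49| / √69 = 49/√69 ≈ 5.90.

5.90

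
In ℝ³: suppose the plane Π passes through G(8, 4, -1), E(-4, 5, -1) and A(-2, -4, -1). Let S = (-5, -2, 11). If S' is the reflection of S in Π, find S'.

(-5, -2, -13)

GE = (-12, 1, 0), GA = (-10, -8, 0); a normal to Π is GE × GA = (0, 0, 106).
Using G: Π has equation 106z = -106.
λ = (n·S − d)/|n|² = (1166 − (-106))/11236 = 6/53.
Reflection = S − 2λn = (-5, -2, 11) − (12/53)·(0, 0, 106) = (-5, -2, -13).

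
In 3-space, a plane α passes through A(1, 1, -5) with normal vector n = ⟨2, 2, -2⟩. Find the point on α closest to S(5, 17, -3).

(-1, 11, 3)

α: n·r = n·A gives 2x + 2y - 2z = 14.
Foot = S − λn with λ = (n·S − d)/|n|² = (50 − 14)/12 = 3.
Foot = (5, 17, -3) − 3·(2, 2, -2) = (-1, 11, 3).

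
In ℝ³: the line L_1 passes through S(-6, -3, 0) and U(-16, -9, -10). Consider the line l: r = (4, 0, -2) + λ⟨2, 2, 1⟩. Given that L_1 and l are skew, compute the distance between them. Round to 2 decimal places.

6.64

A direction vector for L_1 is U − S = (-10, -6, -10).
Common perpendicular direction n = (-10, -6, -10) × (2, 2, 1) = (14, -10, -8).
With w = (4, 0, -2) − (-6, -3, 0) = (10, 3, -2), w · n = 126.
Distance = |w · n| / |n| = |126| / √360 ≈ 6.64.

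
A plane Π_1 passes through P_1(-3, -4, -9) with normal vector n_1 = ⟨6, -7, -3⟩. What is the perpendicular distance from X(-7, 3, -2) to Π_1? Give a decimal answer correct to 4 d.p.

9.6954

Π_1: n_1·r = n_1·P_1 gives 6x - 7y - 3z = 37.
n·X − d = (6)·(-7) + (-7)·(3) + (-3)·(-2) − 37 = -94; |n| = √94.
Distance = |-94| / √94 = 94/√94 ≈ 9.6954.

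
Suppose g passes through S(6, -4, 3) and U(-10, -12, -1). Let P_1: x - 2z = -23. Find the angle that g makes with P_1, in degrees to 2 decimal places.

11.26

A direction vector for g is U − S = (-16, -8, -4).
sin θ = |n·v| / (|n||v|) = |-8| / (√5 · √336) = 0.19518.
θ ≈ 11.26°.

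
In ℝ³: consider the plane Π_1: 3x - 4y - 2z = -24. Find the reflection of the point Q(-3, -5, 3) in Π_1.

λ = (n·Q − d)/|n|² = (5 − (-24))/29 = 1.
Reflection = Q − 2λn = (-3, -5, 3) − 2·(3, -4, -2) = (-9, 3, 7).

(-9, 3, 7)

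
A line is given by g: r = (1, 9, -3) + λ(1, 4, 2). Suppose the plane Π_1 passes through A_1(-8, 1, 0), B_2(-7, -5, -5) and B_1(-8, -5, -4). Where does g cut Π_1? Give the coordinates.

(-1, 1, -7)

A_1B_2 = (1, -6, -5), A_1B_1 = (0, -6, -4); a normal to Π_1 is A_1B_2 × A_1B_1 = (-6, 4, -6).
Using A_1: Π_1 has equation -6x + 4y - 6z = 52.
Substitute r = (1, 9, -3) + t(1, 4, 2) into the plane: 48 + (-2)t = 52, so t = -2.
Intersection: (1, 9, -3) + (-2)·(1, 4, 2) = (-1, 1, -7).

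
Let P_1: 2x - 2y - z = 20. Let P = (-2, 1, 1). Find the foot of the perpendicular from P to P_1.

(4, -5, -2)

Foot = P − λn with λ = (n·P − d)/|n|² = (-7 − 20)/9 = -3.
Foot = (-2, 1, 1) − (-3)·(2, -2, -1) = (4, -5, -2).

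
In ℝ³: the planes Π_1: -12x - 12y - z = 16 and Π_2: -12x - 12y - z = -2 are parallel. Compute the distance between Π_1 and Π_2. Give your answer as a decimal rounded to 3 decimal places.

1.059

Same normal n = (-12, -12, -1) with |n| = √289; distance = |16 − (-2)| / |n| = 18/√289 ≈ 1.059.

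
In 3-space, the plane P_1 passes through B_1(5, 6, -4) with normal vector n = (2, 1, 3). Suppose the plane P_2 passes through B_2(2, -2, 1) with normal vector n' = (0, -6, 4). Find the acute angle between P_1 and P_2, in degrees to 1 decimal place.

77.2

P_1: n·r = n·B_1 gives 2x + y + 3z = 4.
P_2: n'·r = n'·B_2 gives -6y + 4z = 16.
cos θ = |n₁·n₂| / (|n₁||n₂|) = |6| / (√14 · √52).
θ = arccos(0.22237) ≈ 77.2°.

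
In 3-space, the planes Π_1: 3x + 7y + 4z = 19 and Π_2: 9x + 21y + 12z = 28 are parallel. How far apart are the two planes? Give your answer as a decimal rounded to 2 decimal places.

Rescale Π_2 by 1/3: 3x + 7y + 4z = 28/3. Then distance = |19 − (28/3)| / √74 ≈ 1.12.

1.12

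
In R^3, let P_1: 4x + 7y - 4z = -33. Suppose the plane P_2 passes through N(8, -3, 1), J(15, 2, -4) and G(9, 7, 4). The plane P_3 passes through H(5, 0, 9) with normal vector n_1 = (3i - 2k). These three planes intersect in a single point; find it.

(3, -3, 6)

NJ = (7, 5, -5), NG = (1, 10, 3); a normal to P_2 is NJ × NG = (65, -26, 65).
Using N: P_2 has equation 65x - 26y + 65z = 663.
P_3: n_1·r = n_1·H gives 3x - 2z = -3.
Solving the 3×3 linear system 4x + 7y - 4z = -33, 65x - 26y + 65z = 663, 3x - 2z = -3 (e.g. by elimination or Cramer's rule, determinant = 2171) gives (3, -3, 6).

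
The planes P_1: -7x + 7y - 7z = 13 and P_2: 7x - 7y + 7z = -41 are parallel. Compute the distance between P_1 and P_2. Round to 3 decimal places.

Rescale P_2 by 1/(-1): -7x + 7y - 7z = 41. Then distance = |13 − 41| / √147 ≈ 2.309.

2.309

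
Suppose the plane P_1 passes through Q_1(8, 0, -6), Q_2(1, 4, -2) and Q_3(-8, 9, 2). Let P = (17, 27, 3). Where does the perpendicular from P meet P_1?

(5, 3, 6)

Q_1Q_2 = (-7, 4, 4), Q_1Q_3 = (-16, 9, 8); a normal to P_1 is Q_1Q_2 × Q_1Q_3 = (-4, -8, 1).
Using Q_1: P_1 has equation -4x - 8y + z = -38.
Foot = P − λn with λ = (n·P − d)/|n|² = (-281 − (-38))/81 = -3.
Foot = (17, 27, 3) − (-3)·(-4, -8, 1) = (5, 3, 6).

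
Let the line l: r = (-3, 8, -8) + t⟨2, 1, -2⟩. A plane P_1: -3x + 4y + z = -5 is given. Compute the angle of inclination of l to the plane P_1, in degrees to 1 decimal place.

sin θ = |n·v| / (|n||v|) = |-4| / (√26 · √9) = 0.26149.
θ ≈ 15.2°.

15.2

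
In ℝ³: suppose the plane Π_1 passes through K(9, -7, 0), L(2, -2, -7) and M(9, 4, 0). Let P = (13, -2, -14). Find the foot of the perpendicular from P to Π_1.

(4, -2, -5)

KL = (-7, 5, -7), KM = (0, 11, 0); a normal to Π_1 is KL × KM = (77, 0, -77).
Using K: Π_1 has equation 77x - 77z = 693.
Foot = P − λn with λ = (n·P − d)/|n|² = (2079 − 693)/11858 = 9/77.
Foot = (13, -2, -14) − (9/77)·(77, 0, -77) = (4, -2, -5).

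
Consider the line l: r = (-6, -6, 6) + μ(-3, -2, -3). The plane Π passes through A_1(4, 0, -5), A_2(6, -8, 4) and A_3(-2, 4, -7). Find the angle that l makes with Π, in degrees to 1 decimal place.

62.9

A_1A_2 = (2, -8, 9), A_1A_3 = (-6, 4, -2); a normal to Π is A_1A_2 × A_1A_3 = (-20, -50, -40).
Using A_1: Π has equation -20x - 50y - 40z = 120.
sin θ = |n·v| / (|n||v|) = |280| / (√4500 · √22) = 0.88990.
θ ≈ 62.9°.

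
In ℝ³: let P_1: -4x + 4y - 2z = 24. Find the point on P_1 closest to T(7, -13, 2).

Foot = T − λn with λ = (n·T − d)/|n|² = (-84 − 24)/36 = -3.
Foot = (7, -13, 2) − (-3)·(-4, 4, -2) = (-5, -1, -4).

(-5, -1, -4)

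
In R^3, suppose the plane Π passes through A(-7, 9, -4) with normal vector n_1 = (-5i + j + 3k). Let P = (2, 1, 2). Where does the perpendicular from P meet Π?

Π: n_1·r = n_1·A gives -5x + y + 3z = 32.
Foot = P − λn with λ = (n·P − d)/|n|² = (-3 − 32)/35 = -1.
Foot = (2, 1, 2) − (-1)·(-5, 1, 3) = (-3, 2, 5).

(-3, 2, 5)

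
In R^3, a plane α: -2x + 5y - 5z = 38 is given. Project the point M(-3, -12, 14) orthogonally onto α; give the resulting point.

Foot = M − λn with λ = (n·M − d)/|n|² = (-124 − 38)/54 = -3.
Foot = (-3, -12, 14) − (-3)·(-2, 5, -5) = (-9, 3, -1).

(-9, 3, -1)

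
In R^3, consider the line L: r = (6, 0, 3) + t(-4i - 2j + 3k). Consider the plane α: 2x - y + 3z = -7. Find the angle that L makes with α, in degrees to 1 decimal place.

8.6

sin θ = |n·v| / (|n||v|) = |3| / (√14 · √29) = 0.14889.
θ ≈ 8.6°.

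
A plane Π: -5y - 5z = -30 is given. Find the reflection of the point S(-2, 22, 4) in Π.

λ = (n·S − d)/|n|² = (-130 − (-30))/50 = -2.
Reflection = S − 2λn = (-2, 22, 4) − (-4)·(0, -5, -5) = (-2, 2, -16).

(-2, 2, -16)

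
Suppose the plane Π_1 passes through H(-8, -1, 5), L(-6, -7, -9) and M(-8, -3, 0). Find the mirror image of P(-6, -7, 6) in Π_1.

(-4, 3, 2)

HL = (2, -6, -14), HM = (0, -2, -5); a normal to Π_1 is HL × HM = (2, 10, -4).
Using H: Π_1 has equation 2x + 10y - 4z = -46.
λ = (n·P − d)/|n|² = (-106 − (-46))/120 = -1/2.
Reflection = P − 2λn = (-6, -7, 6) − (-1)·(2, 10, -4) = (-4, 3, 2).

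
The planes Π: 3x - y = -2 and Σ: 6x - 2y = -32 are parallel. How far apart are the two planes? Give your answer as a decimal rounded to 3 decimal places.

Rescale Σ by 1/2: 3x - y = -16. Then distance = |-2 − (-16)| / √10 ≈ 4.427.

4.427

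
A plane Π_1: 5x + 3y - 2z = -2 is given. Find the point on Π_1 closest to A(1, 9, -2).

Foot = A − λn with λ = (n·A − d)/|n|² = (36 − (-2))/38 = 1.
Foot = (1, 9, -2) − 1·(5, 3, -2) = (-4, 6, 0).

(-4, 6, 0)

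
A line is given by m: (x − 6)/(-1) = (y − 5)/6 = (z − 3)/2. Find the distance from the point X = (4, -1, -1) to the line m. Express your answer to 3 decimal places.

m has direction (-1, 6, 2) through (6, 5, 3).
Taking (6, 5, 3) on m with direction v = (-1, 6, 2): w = X − (6, 5, 3) = (-2, -6, -4), and w × v = (12, 8, -18).
Distance = |w × v| / |v| = √532 / √41 ≈ 3.602.

3.602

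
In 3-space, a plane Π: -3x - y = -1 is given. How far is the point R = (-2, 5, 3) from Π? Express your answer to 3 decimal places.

0.632

n·R − d = (-3)·(-2) + (-1)·(5) + (0)·(3) − (-1) = 2; |n| = √10.
Distance = |2| / √10 = 2/√10 ≈ 0.632.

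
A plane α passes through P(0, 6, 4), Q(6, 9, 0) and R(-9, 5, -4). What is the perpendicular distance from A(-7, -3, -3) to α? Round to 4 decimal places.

PQ = (6, 3, -4), PR = (-9, -1, -8); a normal to α is PQ × PR = (-28, 84, 21).
Using P: α has equation -28x + 84y + 21z = 588.
n·A − d = (-28)·(-7) + (84)·(-3) + (21)·(-3) − 588 = -707; |n| = √8281.
Distance = |-707| / √8281 = 707/√8281 ≈ 7.7692.

7.7692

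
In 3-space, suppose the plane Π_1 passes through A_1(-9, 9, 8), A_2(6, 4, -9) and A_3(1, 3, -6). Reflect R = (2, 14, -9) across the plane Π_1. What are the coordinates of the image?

(10, 4, 1)

A_1A_2 = (15, -5, -17), A_1A_3 = (10, -6, -14); a normal to Π_1 is A_1A_2 × A_1A_3 = (-32, 40, -40).
Using A_1: Π_1 has equation -32x + 40y - 40z = 328.
λ = (n·R − d)/|n|² = (856 − 328)/4224 = 1/8.
Reflection = R − 2λn = (2, 14, -9) − (1/4)·(-32, 40, -40) = (10, 4, 1).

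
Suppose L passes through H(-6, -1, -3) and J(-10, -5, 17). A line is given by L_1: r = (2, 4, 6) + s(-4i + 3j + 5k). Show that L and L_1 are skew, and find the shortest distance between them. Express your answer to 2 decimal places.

11.48

A direction vector for L is J − H = (-4, -4, 20).
Common perpendicular direction n = (-4, -4, 20) × (-4, 3, 5) = (-80, -60, -28).
With w = (2, 4, 6) − (-6, -1, -3) = (8, 5, 9), w · n = -1192.
Since n ≠ 0 the lines are not parallel, and w · n = -1192 ≠ 0 so they do not intersect; hence they are skew.
Distance = |w · n| / |n| = |-1192| / √10784 ≈ 11.48.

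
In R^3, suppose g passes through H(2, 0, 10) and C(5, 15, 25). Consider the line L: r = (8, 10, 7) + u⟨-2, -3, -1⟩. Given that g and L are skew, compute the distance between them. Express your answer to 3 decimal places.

A direction vector for g is C − H = (3, 15, 15).
Common perpendicular direction n = (3, 15, 15) × (-2, -3, -1) = (30, -27, 21).
With w = (8, 10, 7) − (2, 0, 10) = (6, 10, -3), w · n = -153.
Distance = |w · n| / |n| = |-153| / √2070 ≈ 3.363.

3.363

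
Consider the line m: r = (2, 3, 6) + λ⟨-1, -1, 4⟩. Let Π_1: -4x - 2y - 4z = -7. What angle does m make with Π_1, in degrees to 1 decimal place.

23.1

sin θ = |n·v| / (|n||v|) = |-10| / (√36 · √18) = 0.39284.
θ ≈ 23.1°.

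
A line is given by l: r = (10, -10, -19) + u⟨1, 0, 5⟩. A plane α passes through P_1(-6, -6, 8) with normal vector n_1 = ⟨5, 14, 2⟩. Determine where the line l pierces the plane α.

α: n_1·r = n_1·P_1 gives 5x + 14y + 2z = -98.
Substitute r = (10, -10, -19) + t(1, 0, 5) into the plane: -128 + 15t = -98, so t = 2.
Intersection: (10, -10, -19) + 2·(1, 0, 5) = (12, -10, -9).

(12, -10, -9)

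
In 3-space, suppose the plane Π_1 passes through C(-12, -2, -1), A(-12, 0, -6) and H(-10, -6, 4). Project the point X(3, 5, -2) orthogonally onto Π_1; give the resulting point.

(-7, -5, -6)

CA = (0, 2, -5), CH = (2, -4, 5); a normal to Π_1 is CA × CH = (-10, -10, -4).
Using C: Π_1 has equation -10x - 10y - 4z = 144.
Foot = X − λn with λ = (n·X − d)/|n|² = (-72 − 144)/216 = -1.
Foot = (3, 5, -2) − (-1)·(-10, -10, -4) = (-7, -5, -6).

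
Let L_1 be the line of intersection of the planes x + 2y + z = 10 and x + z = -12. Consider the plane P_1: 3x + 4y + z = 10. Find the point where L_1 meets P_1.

Direction of L_1: (1, 2, 1) × (1, 0, 1) = (2, 0, -2).
A point on L_1: solving the two plane equations with x = -9 gives (-9, 11, -3).
Substitute r = (-9, 11, -3) + t(2, 0, -2) into the plane: 14 + 4t = 10, so t = -1.
Intersection: (-9, 11, -3) + (-1)·(2, 0, -2) = (-11, 11, -1).

(-11, 11, -1)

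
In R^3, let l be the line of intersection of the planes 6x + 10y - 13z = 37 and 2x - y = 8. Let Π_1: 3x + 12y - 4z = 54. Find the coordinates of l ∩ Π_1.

Direction of l: (6, 10, -13) × (2, -1, 0) = (-13, -26, -26).
A point on l: solving the two plane equations with x = 8 gives (8, 8, 7).
Substitute r = (8, 8, 7) + t(-13, -26, -26) into the plane: 92 + (-247)t = 54, so t = 2/13.
Intersection: (8, 8, 7) + (2/13)·(-13, -26, -26) = (6, 4, 3).

(6, 4, 3)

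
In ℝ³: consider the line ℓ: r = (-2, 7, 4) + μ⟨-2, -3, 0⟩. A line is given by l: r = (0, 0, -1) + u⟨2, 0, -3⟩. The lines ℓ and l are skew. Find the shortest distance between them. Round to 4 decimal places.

2.4254

Common perpendicular direction n = (-2, -3, 0) × (2, 0, -3) = (9, -6, 6).
With w = (0, 0, -1) − (-2, 7, 4) = (2, -7, -5), w · n = 30.
Distance = |w · n| / |n| = |30| / √153 ≈ 2.4254.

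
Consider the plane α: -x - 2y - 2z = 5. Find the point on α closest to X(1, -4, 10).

(-1, -8, 6)

Foot = X − λn with λ = (n·X − d)/|n|² = (-13 − 5)/9 = -2.
Foot = (1, -4, 10) − (-2)·(-1, -2, -2) = (-1, -8, 6).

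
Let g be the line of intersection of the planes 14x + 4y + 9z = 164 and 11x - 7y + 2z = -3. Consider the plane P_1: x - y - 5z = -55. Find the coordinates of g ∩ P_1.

(3, 8, 10)

Direction of g: (14, 4, 9) × (11, -7, 2) = (71, 71, -142).
A point on g: solving the two plane equations with x = 5 gives (5, 10, 6).
Substitute r = (5, 10, 6) + t(71, 71, -142) into the plane: -35 + 710t = -55, so t = -2/71.
Intersection: (5, 10, 6) + (-2/71)·(71, 71, -142) = (3, 8, 10).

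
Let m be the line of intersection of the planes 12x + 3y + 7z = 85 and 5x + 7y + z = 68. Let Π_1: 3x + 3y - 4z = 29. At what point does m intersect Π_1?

(5, 6, 1)

Direction of m: (12, 3, 7) × (5, 7, 1) = (-46, 23, 69).
A point on m: solving the two plane equations with x = 9 gives (9, 4, -5).
Substitute r = (9, 4, -5) + t(-46, 23, 69) into the plane: 59 + (-345)t = 29, so t = 2/23.
Intersection: (9, 4, -5) + (2/23)·(-46, 23, 69) = (5, 6, 1).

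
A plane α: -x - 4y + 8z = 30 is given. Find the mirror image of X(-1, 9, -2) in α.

λ = (n·X − d)/|n|² = (-51 − 30)/81 = -1.
Reflection = X − 2λn = (-1, 9, -2) − (-2)·(-1, -4, 8) = (-3, 1, 14).

(-3, 1, 14)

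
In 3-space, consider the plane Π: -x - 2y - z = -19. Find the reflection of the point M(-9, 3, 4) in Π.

λ = (n·M − d)/|n|² = (-1 − (-19))/6 = 3.
Reflection = M − 2λn = (-9, 3, 4) − 6·(-1, -2, -1) = (-3, 15, 10).

(-3, 15, 10)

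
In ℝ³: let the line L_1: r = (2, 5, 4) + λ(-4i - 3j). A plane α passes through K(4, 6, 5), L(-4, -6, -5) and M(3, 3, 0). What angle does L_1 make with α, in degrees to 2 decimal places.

7.82

KL = (-8, -12, -10), KM = (-1, -3, -5); a normal to α is KL × KM = (30, -30, 12).
Using K: α has equation 30x - 30y + 12z = 0.
sin θ = |n·v| / (|n||v|) = |-30| / (√1944 · √25) = 0.13608.
θ ≈ 7.82°.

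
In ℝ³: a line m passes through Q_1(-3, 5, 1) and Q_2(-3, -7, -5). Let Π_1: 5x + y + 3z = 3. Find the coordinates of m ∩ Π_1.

(-3, 9, 3)

A direction vector for m is Q_2 − Q_1 = (0, -12, -6).
Substitute r = (-3, 5, 1) + t(0, -12, -6) into the plane: -7 + (-30)t = 3, so t = -1/3.
Intersection: (-3, 5, 1) + (-1/3)·(0, -12, -6) = (-3, 9, 3).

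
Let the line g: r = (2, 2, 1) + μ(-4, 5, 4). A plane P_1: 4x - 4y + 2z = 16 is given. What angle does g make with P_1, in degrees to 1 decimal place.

sin θ = |n·v| / (|n||v|) = |-28| / (√36 · √57) = 0.61812.
θ ≈ 38.2°.

38.2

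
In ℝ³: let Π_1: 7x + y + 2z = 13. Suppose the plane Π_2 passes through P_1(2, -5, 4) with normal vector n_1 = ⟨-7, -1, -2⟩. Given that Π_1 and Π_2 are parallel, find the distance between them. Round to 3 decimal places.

Π_2: n_1·r = n_1·P_1 gives -7x - y - 2z = -17.
Rescale Π_2 by 1/(-1): 7x + y + 2z = 17. Then distance = |13 − 17| / √54 ≈ 0.544.

0.544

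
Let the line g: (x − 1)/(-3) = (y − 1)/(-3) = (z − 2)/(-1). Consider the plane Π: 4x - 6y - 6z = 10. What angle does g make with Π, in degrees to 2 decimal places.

17.07

g has direction (-3, -3, -1) through (1, 1, 2).
sin θ = |n·v| / (|n||v|) = |12| / (√88 · √19) = 0.29347.
θ ≈ 17.07°.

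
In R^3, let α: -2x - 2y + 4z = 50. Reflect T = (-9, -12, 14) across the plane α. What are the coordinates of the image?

λ = (n·T − d)/|n|² = (98 − 50)/24 = 2.
Reflection = T − 2λn = (-9, -12, 14) − 4·(-2, -2, 4) = (-1, -4, -2).

(-1, -4, -2)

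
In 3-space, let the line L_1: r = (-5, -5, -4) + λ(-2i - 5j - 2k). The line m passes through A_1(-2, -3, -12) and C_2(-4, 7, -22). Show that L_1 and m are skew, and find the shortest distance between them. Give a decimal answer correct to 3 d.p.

A direction vector for m is C_2 − A_1 = (-2, 10, -10).
Common perpendicular direction n = (-2, -5, -2) × (-2, 10, -10) = (70, -16, -30).
With w = (-2, -3, -12) − (-5, -5, -4) = (3, 2, -8), w · n = 418.
Since n ≠ 0 the lines are not parallel, and w · n = 418 ≠ 0 so they do not intersect; hence they are skew.
Distance = |w · n| / |n| = |418| / √6056 ≈ 5.371.

5.371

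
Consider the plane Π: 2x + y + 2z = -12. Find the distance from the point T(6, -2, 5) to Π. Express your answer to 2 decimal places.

n·T − d = (2)·(6) + (1)·(-2) + (2)·(5) − (-12) = 32; |n| = √9.
Distance = |32| / √9 = 32/√9 ≈ 10.67.

10.67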